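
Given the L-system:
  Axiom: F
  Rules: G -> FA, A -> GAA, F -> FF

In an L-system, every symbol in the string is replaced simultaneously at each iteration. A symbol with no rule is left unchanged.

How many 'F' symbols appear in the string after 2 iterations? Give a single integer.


Step 0: F  (1 'F')
Step 1: FF  (2 'F')
Step 2: FFFF  (4 'F')

Answer: 4


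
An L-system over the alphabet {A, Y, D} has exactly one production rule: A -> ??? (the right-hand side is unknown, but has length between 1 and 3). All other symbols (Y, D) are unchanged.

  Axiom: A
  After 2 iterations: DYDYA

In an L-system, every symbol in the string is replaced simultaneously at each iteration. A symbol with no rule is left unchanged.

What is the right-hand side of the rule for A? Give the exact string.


Answer: DYA

Derivation:
Trying A -> DYA:
  Step 0: A
  Step 1: DYA
  Step 2: DYDYA
Matches the given result.


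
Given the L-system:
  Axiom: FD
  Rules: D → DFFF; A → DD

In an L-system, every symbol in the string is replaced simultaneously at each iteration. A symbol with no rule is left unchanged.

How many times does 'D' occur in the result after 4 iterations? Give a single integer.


Step 0: FD  (1 'D')
Step 1: FDFFF  (1 'D')
Step 2: FDFFFFFF  (1 'D')
Step 3: FDFFFFFFFFF  (1 'D')
Step 4: FDFFFFFFFFFFFF  (1 'D')

Answer: 1


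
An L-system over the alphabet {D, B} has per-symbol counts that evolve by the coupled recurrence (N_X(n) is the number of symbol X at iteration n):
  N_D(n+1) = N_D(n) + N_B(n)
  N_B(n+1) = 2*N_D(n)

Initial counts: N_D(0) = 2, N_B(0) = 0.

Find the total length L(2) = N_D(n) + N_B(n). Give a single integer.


Answer: 10

Derivation:
Step 0: N_D=2, N_B=0, L=2
Step 1: N_D=2, N_B=4, L=6
Step 2: N_D=6, N_B=4, L=10


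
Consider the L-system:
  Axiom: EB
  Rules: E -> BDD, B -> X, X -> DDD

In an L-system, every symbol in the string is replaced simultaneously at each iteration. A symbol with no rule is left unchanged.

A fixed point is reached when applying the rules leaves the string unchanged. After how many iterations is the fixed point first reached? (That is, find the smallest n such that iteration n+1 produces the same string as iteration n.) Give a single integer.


Step 0: EB
Step 1: BDDX
Step 2: XDDDDD
Step 3: DDDDDDDD
Step 4: DDDDDDDD  (unchanged — fixed point at step 3)

Answer: 3


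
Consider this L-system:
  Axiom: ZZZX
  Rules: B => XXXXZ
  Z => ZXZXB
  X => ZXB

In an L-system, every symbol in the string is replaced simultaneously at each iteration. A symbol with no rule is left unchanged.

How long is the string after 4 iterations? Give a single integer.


Answer: 1244

Derivation:
Step 0: length = 4
Step 1: length = 18
Step 2: length = 76
Step 3: length = 306
Step 4: length = 1244


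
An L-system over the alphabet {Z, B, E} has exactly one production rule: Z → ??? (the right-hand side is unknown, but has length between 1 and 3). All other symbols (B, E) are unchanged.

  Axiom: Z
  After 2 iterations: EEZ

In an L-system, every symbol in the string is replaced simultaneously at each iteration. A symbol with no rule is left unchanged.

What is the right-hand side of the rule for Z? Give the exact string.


Trying Z → EZ:
  Step 0: Z
  Step 1: EZ
  Step 2: EEZ
Matches the given result.

Answer: EZ


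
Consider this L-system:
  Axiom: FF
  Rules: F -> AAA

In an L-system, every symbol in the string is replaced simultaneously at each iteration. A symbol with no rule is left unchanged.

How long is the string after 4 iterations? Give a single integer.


Step 0: length = 2
Step 1: length = 6
Step 2: length = 6
Step 3: length = 6
Step 4: length = 6

Answer: 6


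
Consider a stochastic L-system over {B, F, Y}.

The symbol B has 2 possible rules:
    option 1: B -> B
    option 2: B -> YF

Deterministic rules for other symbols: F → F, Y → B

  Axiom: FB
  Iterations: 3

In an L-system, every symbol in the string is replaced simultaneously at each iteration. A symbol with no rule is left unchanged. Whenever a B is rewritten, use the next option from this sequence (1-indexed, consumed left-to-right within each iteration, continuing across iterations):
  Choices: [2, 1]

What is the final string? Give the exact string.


Step 0: FB
Step 1: FYF  (used choices [2])
Step 2: FBF  (used choices [])
Step 3: FBF  (used choices [1])

Answer: FBF


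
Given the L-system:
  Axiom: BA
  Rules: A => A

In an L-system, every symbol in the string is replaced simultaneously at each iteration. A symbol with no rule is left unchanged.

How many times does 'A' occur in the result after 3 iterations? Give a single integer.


Answer: 1

Derivation:
Step 0: BA  (1 'A')
Step 1: BA  (1 'A')
Step 2: BA  (1 'A')
Step 3: BA  (1 'A')


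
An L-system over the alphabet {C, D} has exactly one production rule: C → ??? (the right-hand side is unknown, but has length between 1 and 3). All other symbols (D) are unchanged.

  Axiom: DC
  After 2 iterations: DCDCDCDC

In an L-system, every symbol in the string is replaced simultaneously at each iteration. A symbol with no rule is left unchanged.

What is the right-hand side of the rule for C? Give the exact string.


Trying C → CDC:
  Step 0: DC
  Step 1: DCDC
  Step 2: DCDCDCDC
Matches the given result.

Answer: CDC


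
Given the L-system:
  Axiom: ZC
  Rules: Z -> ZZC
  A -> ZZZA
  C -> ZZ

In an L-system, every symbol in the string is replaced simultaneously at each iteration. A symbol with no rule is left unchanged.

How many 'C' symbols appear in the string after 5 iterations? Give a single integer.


Answer: 76

Derivation:
Step 0: ZC  (1 'C')
Step 1: ZZCZZ  (1 'C')
Step 2: ZZCZZCZZZZCZZC  (4 'C')
Step 3: ZZCZZCZZZZCZZCZZZZCZZCZZCZZCZZZZCZZCZZ  (10 'C')
Step 4: ZZCZZCZZZZCZZCZZZZCZZCZZCZZCZZZZCZZCZZZZCZZCZZCZZCZZZZCZZCZZZZCZZCZZZZCZZCZZZZCZZCZZCZZCZZZZCZZCZZZZCZZC  (28 'C')
Step 5: ZZCZZCZZZZCZZCZZZZCZZCZZCZZCZZZZCZZCZZZZCZZCZZCZZCZZZZCZZCZZZZCZZCZZZZCZZCZZZZCZZCZZCZZCZZZZCZZCZZZZCZZCZZCZZCZZZZCZZCZZZZCZZCZZZZCZZCZZZZCZZCZZCZZCZZZZCZZCZZZZCZZCZZCZZCZZZZCZZCZZZZCZZCZZCZZCZZZZCZZCZZZZCZZCZZCZZCZZZZCZZCZZZZCZZCZZZZCZZCZZZZCZZCZZCZZCZZZZCZZCZZZZCZZCZZCZZCZZZZCZZCZZ  (76 'C')


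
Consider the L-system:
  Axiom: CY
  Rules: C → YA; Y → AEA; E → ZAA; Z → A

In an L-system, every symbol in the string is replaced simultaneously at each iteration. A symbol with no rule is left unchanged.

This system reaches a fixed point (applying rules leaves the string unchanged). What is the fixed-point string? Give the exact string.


Answer: AAAAAAAAAAA

Derivation:
Step 0: CY
Step 1: YAAEA
Step 2: AEAAAZAAA
Step 3: AZAAAAAAAAA
Step 4: AAAAAAAAAAA
Step 5: AAAAAAAAAAA  (unchanged — fixed point at step 4)


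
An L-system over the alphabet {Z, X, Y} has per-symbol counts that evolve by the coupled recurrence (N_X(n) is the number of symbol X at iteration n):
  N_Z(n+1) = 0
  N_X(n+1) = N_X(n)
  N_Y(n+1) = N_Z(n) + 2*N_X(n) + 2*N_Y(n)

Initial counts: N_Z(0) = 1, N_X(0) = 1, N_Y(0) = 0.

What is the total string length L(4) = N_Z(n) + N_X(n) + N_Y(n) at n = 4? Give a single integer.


Step 0: N_Z=1, N_X=1, N_Y=0, L=2
Step 1: N_Z=0, N_X=1, N_Y=3, L=4
Step 2: N_Z=0, N_X=1, N_Y=8, L=9
Step 3: N_Z=0, N_X=1, N_Y=18, L=19
Step 4: N_Z=0, N_X=1, N_Y=38, L=39

Answer: 39


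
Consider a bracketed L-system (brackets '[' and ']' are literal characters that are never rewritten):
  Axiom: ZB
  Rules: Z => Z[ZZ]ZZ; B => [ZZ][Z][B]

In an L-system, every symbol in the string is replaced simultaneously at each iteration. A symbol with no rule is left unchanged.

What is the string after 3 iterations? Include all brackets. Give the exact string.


Answer: Z[ZZ]ZZ[Z[ZZ]ZZZ[ZZ]ZZ]Z[ZZ]ZZZ[ZZ]ZZ[Z[ZZ]ZZ[Z[ZZ]ZZZ[ZZ]ZZ]Z[ZZ]ZZZ[ZZ]ZZZ[ZZ]ZZ[Z[ZZ]ZZZ[ZZ]ZZ]Z[ZZ]ZZZ[ZZ]ZZ]Z[ZZ]ZZ[Z[ZZ]ZZZ[ZZ]ZZ]Z[ZZ]ZZZ[ZZ]ZZZ[ZZ]ZZ[Z[ZZ]ZZZ[ZZ]ZZ]Z[ZZ]ZZZ[ZZ]ZZ[Z[ZZ]ZZ[Z[ZZ]ZZZ[ZZ]ZZ]Z[ZZ]ZZZ[ZZ]ZZZ[ZZ]ZZ[Z[ZZ]ZZZ[ZZ]ZZ]Z[ZZ]ZZZ[ZZ]ZZ][Z[ZZ]ZZ[Z[ZZ]ZZZ[ZZ]ZZ]Z[ZZ]ZZZ[ZZ]ZZ][[Z[ZZ]ZZZ[ZZ]ZZ][Z[ZZ]ZZ][[ZZ][Z][B]]]

Derivation:
Step 0: ZB
Step 1: Z[ZZ]ZZ[ZZ][Z][B]
Step 2: Z[ZZ]ZZ[Z[ZZ]ZZZ[ZZ]ZZ]Z[ZZ]ZZZ[ZZ]ZZ[Z[ZZ]ZZZ[ZZ]ZZ][Z[ZZ]ZZ][[ZZ][Z][B]]
Step 3: Z[ZZ]ZZ[Z[ZZ]ZZZ[ZZ]ZZ]Z[ZZ]ZZZ[ZZ]ZZ[Z[ZZ]ZZ[Z[ZZ]ZZZ[ZZ]ZZ]Z[ZZ]ZZZ[ZZ]ZZZ[ZZ]ZZ[Z[ZZ]ZZZ[ZZ]ZZ]Z[ZZ]ZZZ[ZZ]ZZ]Z[ZZ]ZZ[Z[ZZ]ZZZ[ZZ]ZZ]Z[ZZ]ZZZ[ZZ]ZZZ[ZZ]ZZ[Z[ZZ]ZZZ[ZZ]ZZ]Z[ZZ]ZZZ[ZZ]ZZ[Z[ZZ]ZZ[Z[ZZ]ZZZ[ZZ]ZZ]Z[ZZ]ZZZ[ZZ]ZZZ[ZZ]ZZ[Z[ZZ]ZZZ[ZZ]ZZ]Z[ZZ]ZZZ[ZZ]ZZ][Z[ZZ]ZZ[Z[ZZ]ZZZ[ZZ]ZZ]Z[ZZ]ZZZ[ZZ]ZZ][[Z[ZZ]ZZZ[ZZ]ZZ][Z[ZZ]ZZ][[ZZ][Z][B]]]


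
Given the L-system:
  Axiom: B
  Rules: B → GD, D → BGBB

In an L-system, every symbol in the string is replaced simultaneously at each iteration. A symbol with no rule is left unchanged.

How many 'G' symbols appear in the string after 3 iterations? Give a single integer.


Answer: 5

Derivation:
Step 0: B  (0 'G')
Step 1: GD  (1 'G')
Step 2: GBGBB  (2 'G')
Step 3: GGDGGDGD  (5 'G')


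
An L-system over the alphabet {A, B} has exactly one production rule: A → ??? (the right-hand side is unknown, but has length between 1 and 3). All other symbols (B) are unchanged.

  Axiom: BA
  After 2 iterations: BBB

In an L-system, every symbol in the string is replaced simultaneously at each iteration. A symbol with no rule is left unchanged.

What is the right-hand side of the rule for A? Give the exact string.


Answer: BB

Derivation:
Trying A → BB:
  Step 0: BA
  Step 1: BBB
  Step 2: BBB
Matches the given result.


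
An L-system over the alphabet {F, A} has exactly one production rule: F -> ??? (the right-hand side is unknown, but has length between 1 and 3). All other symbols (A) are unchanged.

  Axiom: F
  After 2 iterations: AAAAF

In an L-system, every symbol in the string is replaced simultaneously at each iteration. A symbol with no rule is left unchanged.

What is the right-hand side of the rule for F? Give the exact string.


Answer: AAF

Derivation:
Trying F -> AAF:
  Step 0: F
  Step 1: AAF
  Step 2: AAAAF
Matches the given result.


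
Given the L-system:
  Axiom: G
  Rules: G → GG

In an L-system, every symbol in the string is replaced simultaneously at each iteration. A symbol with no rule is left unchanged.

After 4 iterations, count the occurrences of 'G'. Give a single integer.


Step 0: G  (1 'G')
Step 1: GG  (2 'G')
Step 2: GGGG  (4 'G')
Step 3: GGGGGGGG  (8 'G')
Step 4: GGGGGGGGGGGGGGGG  (16 'G')

Answer: 16


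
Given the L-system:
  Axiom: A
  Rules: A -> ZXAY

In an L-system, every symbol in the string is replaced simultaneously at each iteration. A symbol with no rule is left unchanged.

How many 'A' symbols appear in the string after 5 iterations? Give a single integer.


Step 0: A  (1 'A')
Step 1: ZXAY  (1 'A')
Step 2: ZXZXAYY  (1 'A')
Step 3: ZXZXZXAYYY  (1 'A')
Step 4: ZXZXZXZXAYYYY  (1 'A')
Step 5: ZXZXZXZXZXAYYYYY  (1 'A')

Answer: 1


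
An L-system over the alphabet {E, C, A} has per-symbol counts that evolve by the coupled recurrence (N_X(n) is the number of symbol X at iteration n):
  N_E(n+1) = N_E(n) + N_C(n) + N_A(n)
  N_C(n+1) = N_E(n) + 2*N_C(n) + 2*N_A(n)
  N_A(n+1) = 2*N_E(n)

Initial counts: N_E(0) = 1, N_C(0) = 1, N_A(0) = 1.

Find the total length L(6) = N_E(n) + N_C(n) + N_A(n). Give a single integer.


Answer: 3927

Derivation:
Step 0: N_E=1, N_C=1, N_A=1, L=3
Step 1: N_E=3, N_C=5, N_A=2, L=10
Step 2: N_E=10, N_C=17, N_A=6, L=33
Step 3: N_E=33, N_C=56, N_A=20, L=109
Step 4: N_E=109, N_C=185, N_A=66, L=360
Step 5: N_E=360, N_C=611, N_A=218, L=1189
Step 6: N_E=1189, N_C=2018, N_A=720, L=3927


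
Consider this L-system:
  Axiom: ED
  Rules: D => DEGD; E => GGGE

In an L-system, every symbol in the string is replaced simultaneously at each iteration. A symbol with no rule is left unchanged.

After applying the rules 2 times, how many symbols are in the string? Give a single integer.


Step 0: length = 2
Step 1: length = 8
Step 2: length = 20

Answer: 20


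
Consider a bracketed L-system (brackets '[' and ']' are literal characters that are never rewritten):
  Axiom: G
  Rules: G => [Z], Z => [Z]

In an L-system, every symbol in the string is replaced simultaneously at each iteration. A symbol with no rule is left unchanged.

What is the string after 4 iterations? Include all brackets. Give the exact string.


Answer: [[[[Z]]]]

Derivation:
Step 0: G
Step 1: [Z]
Step 2: [[Z]]
Step 3: [[[Z]]]
Step 4: [[[[Z]]]]


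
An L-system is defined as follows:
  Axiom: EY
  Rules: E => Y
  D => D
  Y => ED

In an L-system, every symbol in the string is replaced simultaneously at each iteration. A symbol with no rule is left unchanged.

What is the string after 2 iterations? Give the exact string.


Answer: EDYD

Derivation:
Step 0: EY
Step 1: YED
Step 2: EDYD


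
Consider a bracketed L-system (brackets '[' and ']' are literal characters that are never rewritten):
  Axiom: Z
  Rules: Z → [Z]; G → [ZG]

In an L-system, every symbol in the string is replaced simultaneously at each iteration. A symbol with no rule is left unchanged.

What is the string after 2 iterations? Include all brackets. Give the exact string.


Answer: [[Z]]

Derivation:
Step 0: Z
Step 1: [Z]
Step 2: [[Z]]


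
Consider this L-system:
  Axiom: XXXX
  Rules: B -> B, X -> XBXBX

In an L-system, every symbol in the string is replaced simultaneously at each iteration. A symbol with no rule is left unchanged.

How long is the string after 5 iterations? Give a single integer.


Step 0: length = 4
Step 1: length = 20
Step 2: length = 68
Step 3: length = 212
Step 4: length = 644
Step 5: length = 1940

Answer: 1940


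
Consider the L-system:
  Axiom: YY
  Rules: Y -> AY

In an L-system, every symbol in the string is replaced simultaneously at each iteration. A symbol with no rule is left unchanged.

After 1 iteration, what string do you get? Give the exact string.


Step 0: YY
Step 1: AYAY

Answer: AYAY


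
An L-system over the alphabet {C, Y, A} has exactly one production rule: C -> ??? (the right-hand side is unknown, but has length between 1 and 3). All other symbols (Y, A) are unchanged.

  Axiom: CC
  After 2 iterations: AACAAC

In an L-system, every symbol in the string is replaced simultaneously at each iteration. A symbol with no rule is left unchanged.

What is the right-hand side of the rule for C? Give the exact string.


Answer: AC

Derivation:
Trying C -> AC:
  Step 0: CC
  Step 1: ACAC
  Step 2: AACAAC
Matches the given result.


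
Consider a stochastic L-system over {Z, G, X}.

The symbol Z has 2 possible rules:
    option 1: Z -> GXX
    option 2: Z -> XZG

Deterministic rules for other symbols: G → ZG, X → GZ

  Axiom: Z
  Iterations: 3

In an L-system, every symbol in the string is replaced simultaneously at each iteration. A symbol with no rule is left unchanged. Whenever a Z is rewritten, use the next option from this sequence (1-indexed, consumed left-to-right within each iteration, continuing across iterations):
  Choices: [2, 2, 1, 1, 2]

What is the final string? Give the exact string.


Answer: ZGGXXGZGXXZGXZGZG

Derivation:
Step 0: Z
Step 1: XZG  (used choices [2])
Step 2: GZXZGZG  (used choices [2])
Step 3: ZGGXXGZGXXZGXZGZG  (used choices [1, 1, 2])


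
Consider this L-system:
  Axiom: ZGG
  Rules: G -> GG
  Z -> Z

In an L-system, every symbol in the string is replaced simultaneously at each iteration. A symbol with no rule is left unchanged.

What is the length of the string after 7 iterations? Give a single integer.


Answer: 257

Derivation:
Step 0: length = 3
Step 1: length = 5
Step 2: length = 9
Step 3: length = 17
Step 4: length = 33
Step 5: length = 65
Step 6: length = 129
Step 7: length = 257


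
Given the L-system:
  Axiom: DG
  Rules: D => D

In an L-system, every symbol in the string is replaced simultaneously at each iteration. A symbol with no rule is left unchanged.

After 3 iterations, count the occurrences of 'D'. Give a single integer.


Answer: 1

Derivation:
Step 0: DG  (1 'D')
Step 1: DG  (1 'D')
Step 2: DG  (1 'D')
Step 3: DG  (1 'D')


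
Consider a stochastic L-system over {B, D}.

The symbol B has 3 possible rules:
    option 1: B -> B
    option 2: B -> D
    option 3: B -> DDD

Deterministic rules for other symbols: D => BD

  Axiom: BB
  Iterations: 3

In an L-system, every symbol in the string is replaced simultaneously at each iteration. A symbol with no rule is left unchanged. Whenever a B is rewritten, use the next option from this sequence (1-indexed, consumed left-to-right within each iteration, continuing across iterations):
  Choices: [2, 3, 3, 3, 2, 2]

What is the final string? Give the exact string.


Answer: DDDBDDDDBDDBDDBD

Derivation:
Step 0: BB
Step 1: DDDD  (used choices [2, 3])
Step 2: BDBDBDBD  (used choices [])
Step 3: DDDBDDDDBDDBDDBD  (used choices [3, 3, 2, 2])


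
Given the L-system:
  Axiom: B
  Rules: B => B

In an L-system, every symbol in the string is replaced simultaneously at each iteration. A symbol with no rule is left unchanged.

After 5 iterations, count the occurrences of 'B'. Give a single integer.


Step 0: B  (1 'B')
Step 1: B  (1 'B')
Step 2: B  (1 'B')
Step 3: B  (1 'B')
Step 4: B  (1 'B')
Step 5: B  (1 'B')

Answer: 1


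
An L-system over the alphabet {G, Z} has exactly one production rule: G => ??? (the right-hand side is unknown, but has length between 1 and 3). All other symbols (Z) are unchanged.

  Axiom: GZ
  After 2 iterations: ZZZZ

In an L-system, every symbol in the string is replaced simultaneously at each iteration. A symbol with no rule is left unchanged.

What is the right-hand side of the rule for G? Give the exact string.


Trying G => ZZZ:
  Step 0: GZ
  Step 1: ZZZZ
  Step 2: ZZZZ
Matches the given result.

Answer: ZZZ


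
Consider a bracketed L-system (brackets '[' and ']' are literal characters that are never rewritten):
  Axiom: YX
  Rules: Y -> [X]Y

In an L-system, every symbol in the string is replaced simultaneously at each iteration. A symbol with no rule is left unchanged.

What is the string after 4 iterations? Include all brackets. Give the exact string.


Step 0: YX
Step 1: [X]YX
Step 2: [X][X]YX
Step 3: [X][X][X]YX
Step 4: [X][X][X][X]YX

Answer: [X][X][X][X]YX


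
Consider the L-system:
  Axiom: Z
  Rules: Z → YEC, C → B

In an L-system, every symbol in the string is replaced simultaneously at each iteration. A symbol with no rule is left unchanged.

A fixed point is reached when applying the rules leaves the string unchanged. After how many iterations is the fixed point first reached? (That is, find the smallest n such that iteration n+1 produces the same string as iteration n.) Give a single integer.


Step 0: Z
Step 1: YEC
Step 2: YEB
Step 3: YEB  (unchanged — fixed point at step 2)

Answer: 2


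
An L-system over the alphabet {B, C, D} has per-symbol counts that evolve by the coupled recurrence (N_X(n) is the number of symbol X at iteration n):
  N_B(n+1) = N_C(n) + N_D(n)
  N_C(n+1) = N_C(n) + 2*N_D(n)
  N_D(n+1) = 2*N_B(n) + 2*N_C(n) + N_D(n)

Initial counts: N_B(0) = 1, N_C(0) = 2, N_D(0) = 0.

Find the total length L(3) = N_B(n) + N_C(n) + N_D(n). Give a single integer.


Step 0: N_B=1, N_C=2, N_D=0, L=3
Step 1: N_B=2, N_C=2, N_D=6, L=10
Step 2: N_B=8, N_C=14, N_D=14, L=36
Step 3: N_B=28, N_C=42, N_D=58, L=128

Answer: 128


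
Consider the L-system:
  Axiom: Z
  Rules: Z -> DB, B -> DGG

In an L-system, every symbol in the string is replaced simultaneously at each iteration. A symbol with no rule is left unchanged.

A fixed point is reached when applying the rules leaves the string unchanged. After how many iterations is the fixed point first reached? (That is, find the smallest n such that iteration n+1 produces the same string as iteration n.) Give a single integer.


Step 0: Z
Step 1: DB
Step 2: DDGG
Step 3: DDGG  (unchanged — fixed point at step 2)

Answer: 2


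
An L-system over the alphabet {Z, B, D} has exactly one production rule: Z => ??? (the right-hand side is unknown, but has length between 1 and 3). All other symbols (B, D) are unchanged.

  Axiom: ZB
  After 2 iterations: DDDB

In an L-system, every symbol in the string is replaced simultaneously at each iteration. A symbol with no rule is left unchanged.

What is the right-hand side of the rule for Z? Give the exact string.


Answer: DDD

Derivation:
Trying Z => DDD:
  Step 0: ZB
  Step 1: DDDB
  Step 2: DDDB
Matches the given result.


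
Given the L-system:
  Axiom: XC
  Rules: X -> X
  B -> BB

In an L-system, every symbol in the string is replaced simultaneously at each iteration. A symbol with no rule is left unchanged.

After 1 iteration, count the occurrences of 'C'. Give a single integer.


Step 0: XC  (1 'C')
Step 1: XC  (1 'C')

Answer: 1


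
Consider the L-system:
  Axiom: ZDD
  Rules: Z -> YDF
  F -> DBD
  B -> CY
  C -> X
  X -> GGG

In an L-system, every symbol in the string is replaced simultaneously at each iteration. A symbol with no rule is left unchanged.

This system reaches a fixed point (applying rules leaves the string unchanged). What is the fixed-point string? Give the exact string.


Answer: YDDGGGYDDD

Derivation:
Step 0: ZDD
Step 1: YDFDD
Step 2: YDDBDDD
Step 3: YDDCYDDD
Step 4: YDDXYDDD
Step 5: YDDGGGYDDD
Step 6: YDDGGGYDDD  (unchanged — fixed point at step 5)


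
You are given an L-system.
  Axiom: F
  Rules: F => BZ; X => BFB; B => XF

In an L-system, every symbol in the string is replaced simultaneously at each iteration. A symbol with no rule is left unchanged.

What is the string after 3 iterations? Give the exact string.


Step 0: F
Step 1: BZ
Step 2: XFZ
Step 3: BFBBZZ

Answer: BFBBZZ


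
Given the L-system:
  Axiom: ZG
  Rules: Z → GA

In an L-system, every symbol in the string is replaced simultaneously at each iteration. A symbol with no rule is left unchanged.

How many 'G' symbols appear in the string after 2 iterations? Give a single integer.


Answer: 2

Derivation:
Step 0: ZG  (1 'G')
Step 1: GAG  (2 'G')
Step 2: GAG  (2 'G')


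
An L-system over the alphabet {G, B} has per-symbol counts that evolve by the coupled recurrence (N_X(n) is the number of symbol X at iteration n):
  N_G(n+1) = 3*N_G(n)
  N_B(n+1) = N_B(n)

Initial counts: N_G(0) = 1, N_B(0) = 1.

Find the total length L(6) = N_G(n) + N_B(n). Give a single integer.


Answer: 730

Derivation:
Step 0: N_G=1, N_B=1, L=2
Step 1: N_G=3, N_B=1, L=4
Step 2: N_G=9, N_B=1, L=10
Step 3: N_G=27, N_B=1, L=28
Step 4: N_G=81, N_B=1, L=82
Step 5: N_G=243, N_B=1, L=244
Step 6: N_G=729, N_B=1, L=730


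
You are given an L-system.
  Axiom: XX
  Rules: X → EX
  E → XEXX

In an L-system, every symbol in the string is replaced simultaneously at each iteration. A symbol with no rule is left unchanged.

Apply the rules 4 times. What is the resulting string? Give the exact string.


Step 0: XX
Step 1: EXEX
Step 2: XEXXEXXEXXEX
Step 3: EXXEXXEXEXXEXXEXEXXEXXEXEXXEXXEX
Step 4: XEXXEXEXXEXXEXEXXEXXEXXEXXEXEXXEXXEXEXXEXXEXXEXXEXEXXEXXEXEXXEXXEXXEXXEXEXXEXXEXEXXEXXEX

Answer: XEXXEXEXXEXXEXEXXEXXEXXEXXEXEXXEXXEXEXXEXXEXXEXXEXEXXEXXEXEXXEXXEXXEXXEXEXXEXXEXEXXEXXEX


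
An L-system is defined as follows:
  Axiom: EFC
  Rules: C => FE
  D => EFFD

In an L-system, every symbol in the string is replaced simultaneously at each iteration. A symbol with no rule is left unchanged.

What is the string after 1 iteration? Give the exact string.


Answer: EFFE

Derivation:
Step 0: EFC
Step 1: EFFE


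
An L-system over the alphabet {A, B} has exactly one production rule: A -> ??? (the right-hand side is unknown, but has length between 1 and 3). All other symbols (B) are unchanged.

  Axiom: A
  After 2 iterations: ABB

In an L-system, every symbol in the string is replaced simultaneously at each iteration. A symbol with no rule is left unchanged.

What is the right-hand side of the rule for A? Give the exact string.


Answer: AB

Derivation:
Trying A -> AB:
  Step 0: A
  Step 1: AB
  Step 2: ABB
Matches the given result.


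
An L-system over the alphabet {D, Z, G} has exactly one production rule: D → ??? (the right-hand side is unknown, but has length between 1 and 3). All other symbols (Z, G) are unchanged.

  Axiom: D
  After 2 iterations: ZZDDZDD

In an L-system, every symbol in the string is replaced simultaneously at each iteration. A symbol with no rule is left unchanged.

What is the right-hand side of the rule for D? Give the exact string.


Trying D → ZDD:
  Step 0: D
  Step 1: ZDD
  Step 2: ZZDDZDD
Matches the given result.

Answer: ZDD


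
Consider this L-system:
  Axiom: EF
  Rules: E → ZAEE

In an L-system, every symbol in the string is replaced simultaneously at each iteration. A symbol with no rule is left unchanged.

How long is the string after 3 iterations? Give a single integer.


Answer: 23

Derivation:
Step 0: length = 2
Step 1: length = 5
Step 2: length = 11
Step 3: length = 23


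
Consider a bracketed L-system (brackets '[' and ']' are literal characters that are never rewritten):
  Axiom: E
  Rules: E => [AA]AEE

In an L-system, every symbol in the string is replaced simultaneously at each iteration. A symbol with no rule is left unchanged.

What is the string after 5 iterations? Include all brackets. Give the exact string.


Step 0: E
Step 1: [AA]AEE
Step 2: [AA]A[AA]AEE[AA]AEE
Step 3: [AA]A[AA]A[AA]AEE[AA]AEE[AA]A[AA]AEE[AA]AEE
Step 4: [AA]A[AA]A[AA]A[AA]AEE[AA]AEE[AA]A[AA]AEE[AA]AEE[AA]A[AA]A[AA]AEE[AA]AEE[AA]A[AA]AEE[AA]AEE
Step 5: [AA]A[AA]A[AA]A[AA]A[AA]AEE[AA]AEE[AA]A[AA]AEE[AA]AEE[AA]A[AA]A[AA]AEE[AA]AEE[AA]A[AA]AEE[AA]AEE[AA]A[AA]A[AA]A[AA]AEE[AA]AEE[AA]A[AA]AEE[AA]AEE[AA]A[AA]A[AA]AEE[AA]AEE[AA]A[AA]AEE[AA]AEE

Answer: [AA]A[AA]A[AA]A[AA]A[AA]AEE[AA]AEE[AA]A[AA]AEE[AA]AEE[AA]A[AA]A[AA]AEE[AA]AEE[AA]A[AA]AEE[AA]AEE[AA]A[AA]A[AA]A[AA]AEE[AA]AEE[AA]A[AA]AEE[AA]AEE[AA]A[AA]A[AA]AEE[AA]AEE[AA]A[AA]AEE[AA]AEE


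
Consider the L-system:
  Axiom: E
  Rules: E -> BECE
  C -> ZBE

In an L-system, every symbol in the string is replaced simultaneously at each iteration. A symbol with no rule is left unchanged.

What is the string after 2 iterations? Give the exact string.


Answer: BBECEZBEBECE

Derivation:
Step 0: E
Step 1: BECE
Step 2: BBECEZBEBECE


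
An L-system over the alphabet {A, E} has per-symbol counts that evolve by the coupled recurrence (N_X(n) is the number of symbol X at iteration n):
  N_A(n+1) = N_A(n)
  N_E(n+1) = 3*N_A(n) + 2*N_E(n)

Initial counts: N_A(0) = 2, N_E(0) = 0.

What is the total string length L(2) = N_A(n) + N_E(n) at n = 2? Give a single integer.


Answer: 20

Derivation:
Step 0: N_A=2, N_E=0, L=2
Step 1: N_A=2, N_E=6, L=8
Step 2: N_A=2, N_E=18, L=20


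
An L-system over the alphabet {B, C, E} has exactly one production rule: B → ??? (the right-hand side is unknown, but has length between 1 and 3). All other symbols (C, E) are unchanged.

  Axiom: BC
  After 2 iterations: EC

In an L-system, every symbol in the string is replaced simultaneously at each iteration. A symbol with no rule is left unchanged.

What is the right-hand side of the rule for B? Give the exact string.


Trying B → E:
  Step 0: BC
  Step 1: EC
  Step 2: EC
Matches the given result.

Answer: E


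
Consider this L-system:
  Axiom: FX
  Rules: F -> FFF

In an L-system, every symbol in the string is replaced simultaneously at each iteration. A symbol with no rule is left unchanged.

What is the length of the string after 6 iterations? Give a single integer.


Step 0: length = 2
Step 1: length = 4
Step 2: length = 10
Step 3: length = 28
Step 4: length = 82
Step 5: length = 244
Step 6: length = 730

Answer: 730


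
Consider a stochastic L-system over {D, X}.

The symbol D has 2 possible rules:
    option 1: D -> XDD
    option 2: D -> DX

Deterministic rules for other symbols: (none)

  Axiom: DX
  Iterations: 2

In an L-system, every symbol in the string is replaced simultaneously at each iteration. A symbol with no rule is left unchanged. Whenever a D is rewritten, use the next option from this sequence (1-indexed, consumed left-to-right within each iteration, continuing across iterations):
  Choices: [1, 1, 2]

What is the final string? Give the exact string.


Step 0: DX
Step 1: XDDX  (used choices [1])
Step 2: XXDDDXX  (used choices [1, 2])

Answer: XXDDDXX


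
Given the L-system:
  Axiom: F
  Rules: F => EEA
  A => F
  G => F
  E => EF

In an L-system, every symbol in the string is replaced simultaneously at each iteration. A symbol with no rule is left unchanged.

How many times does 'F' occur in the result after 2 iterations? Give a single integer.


Step 0: F  (1 'F')
Step 1: EEA  (0 'F')
Step 2: EFEFF  (3 'F')

Answer: 3


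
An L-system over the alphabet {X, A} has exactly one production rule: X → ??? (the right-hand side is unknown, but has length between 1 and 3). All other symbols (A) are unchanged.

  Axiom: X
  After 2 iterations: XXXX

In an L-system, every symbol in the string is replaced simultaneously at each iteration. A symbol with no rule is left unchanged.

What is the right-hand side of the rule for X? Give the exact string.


Answer: XX

Derivation:
Trying X → XX:
  Step 0: X
  Step 1: XX
  Step 2: XXXX
Matches the given result.


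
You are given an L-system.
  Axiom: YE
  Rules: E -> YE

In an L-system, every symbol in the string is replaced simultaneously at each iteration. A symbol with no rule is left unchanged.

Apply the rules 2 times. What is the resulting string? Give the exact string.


Step 0: YE
Step 1: YYE
Step 2: YYYE

Answer: YYYE


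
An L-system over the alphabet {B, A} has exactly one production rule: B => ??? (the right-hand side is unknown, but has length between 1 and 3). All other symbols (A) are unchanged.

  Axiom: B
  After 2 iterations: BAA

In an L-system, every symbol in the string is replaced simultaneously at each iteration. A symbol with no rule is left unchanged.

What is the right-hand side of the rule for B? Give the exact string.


Trying B => BA:
  Step 0: B
  Step 1: BA
  Step 2: BAA
Matches the given result.

Answer: BA


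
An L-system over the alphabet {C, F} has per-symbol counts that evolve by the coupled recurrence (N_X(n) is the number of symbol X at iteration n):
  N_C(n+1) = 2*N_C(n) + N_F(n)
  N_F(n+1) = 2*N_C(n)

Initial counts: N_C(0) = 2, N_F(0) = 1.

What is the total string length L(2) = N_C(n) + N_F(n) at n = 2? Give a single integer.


Answer: 24

Derivation:
Step 0: N_C=2, N_F=1, L=3
Step 1: N_C=5, N_F=4, L=9
Step 2: N_C=14, N_F=10, L=24


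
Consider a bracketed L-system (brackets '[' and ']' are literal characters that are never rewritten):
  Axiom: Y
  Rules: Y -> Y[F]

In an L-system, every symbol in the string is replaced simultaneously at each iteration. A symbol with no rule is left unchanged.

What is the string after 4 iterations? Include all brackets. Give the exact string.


Step 0: Y
Step 1: Y[F]
Step 2: Y[F][F]
Step 3: Y[F][F][F]
Step 4: Y[F][F][F][F]

Answer: Y[F][F][F][F]


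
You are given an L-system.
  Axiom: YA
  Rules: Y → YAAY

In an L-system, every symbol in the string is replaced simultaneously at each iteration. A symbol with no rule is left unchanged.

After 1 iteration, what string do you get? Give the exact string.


Step 0: YA
Step 1: YAAYA

Answer: YAAYA


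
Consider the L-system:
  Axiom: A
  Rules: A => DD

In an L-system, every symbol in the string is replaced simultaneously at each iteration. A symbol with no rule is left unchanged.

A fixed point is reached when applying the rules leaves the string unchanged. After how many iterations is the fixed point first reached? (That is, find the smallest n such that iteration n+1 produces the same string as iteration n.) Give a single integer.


Step 0: A
Step 1: DD
Step 2: DD  (unchanged — fixed point at step 1)

Answer: 1


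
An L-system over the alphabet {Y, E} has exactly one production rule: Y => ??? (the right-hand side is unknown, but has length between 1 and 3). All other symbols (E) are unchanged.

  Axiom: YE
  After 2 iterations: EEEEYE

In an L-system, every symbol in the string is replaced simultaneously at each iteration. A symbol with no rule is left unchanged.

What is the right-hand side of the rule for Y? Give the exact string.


Answer: EEY

Derivation:
Trying Y => EEY:
  Step 0: YE
  Step 1: EEYE
  Step 2: EEEEYE
Matches the given result.


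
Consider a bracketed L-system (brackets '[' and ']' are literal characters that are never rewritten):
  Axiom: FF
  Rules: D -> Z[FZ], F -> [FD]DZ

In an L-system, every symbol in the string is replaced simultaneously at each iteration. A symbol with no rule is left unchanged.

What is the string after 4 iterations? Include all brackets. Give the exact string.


Step 0: FF
Step 1: [FD]DZ[FD]DZ
Step 2: [[FD]DZZ[FZ]]Z[FZ]Z[[FD]DZZ[FZ]]Z[FZ]Z
Step 3: [[[FD]DZZ[FZ]]Z[FZ]ZZ[[FD]DZZ]]Z[[FD]DZZ]Z[[[FD]DZZ[FZ]]Z[FZ]ZZ[[FD]DZZ]]Z[[FD]DZZ]Z
Step 4: [[[[FD]DZZ[FZ]]Z[FZ]ZZ[[FD]DZZ]]Z[[FD]DZZ]ZZ[[[FD]DZZ[FZ]]Z[FZ]ZZ]]Z[[[FD]DZZ[FZ]]Z[FZ]ZZ]Z[[[[FD]DZZ[FZ]]Z[FZ]ZZ[[FD]DZZ]]Z[[FD]DZZ]ZZ[[[FD]DZZ[FZ]]Z[FZ]ZZ]]Z[[[FD]DZZ[FZ]]Z[FZ]ZZ]Z

Answer: [[[[FD]DZZ[FZ]]Z[FZ]ZZ[[FD]DZZ]]Z[[FD]DZZ]ZZ[[[FD]DZZ[FZ]]Z[FZ]ZZ]]Z[[[FD]DZZ[FZ]]Z[FZ]ZZ]Z[[[[FD]DZZ[FZ]]Z[FZ]ZZ[[FD]DZZ]]Z[[FD]DZZ]ZZ[[[FD]DZZ[FZ]]Z[FZ]ZZ]]Z[[[FD]DZZ[FZ]]Z[FZ]ZZ]Z


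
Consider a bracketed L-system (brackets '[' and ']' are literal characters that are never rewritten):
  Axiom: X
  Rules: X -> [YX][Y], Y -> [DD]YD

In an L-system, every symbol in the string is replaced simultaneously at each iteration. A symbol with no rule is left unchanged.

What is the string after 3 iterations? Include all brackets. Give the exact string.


Step 0: X
Step 1: [YX][Y]
Step 2: [[DD]YD[YX][Y]][[DD]YD]
Step 3: [[DD][DD]YDD[[DD]YD[YX][Y]][[DD]YD]][[DD][DD]YDD]

Answer: [[DD][DD]YDD[[DD]YD[YX][Y]][[DD]YD]][[DD][DD]YDD]


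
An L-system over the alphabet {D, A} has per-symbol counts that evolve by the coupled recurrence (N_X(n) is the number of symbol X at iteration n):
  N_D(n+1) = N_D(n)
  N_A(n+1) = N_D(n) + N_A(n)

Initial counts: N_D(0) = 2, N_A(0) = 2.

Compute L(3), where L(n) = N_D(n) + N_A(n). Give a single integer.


Step 0: N_D=2, N_A=2, L=4
Step 1: N_D=2, N_A=4, L=6
Step 2: N_D=2, N_A=6, L=8
Step 3: N_D=2, N_A=8, L=10

Answer: 10


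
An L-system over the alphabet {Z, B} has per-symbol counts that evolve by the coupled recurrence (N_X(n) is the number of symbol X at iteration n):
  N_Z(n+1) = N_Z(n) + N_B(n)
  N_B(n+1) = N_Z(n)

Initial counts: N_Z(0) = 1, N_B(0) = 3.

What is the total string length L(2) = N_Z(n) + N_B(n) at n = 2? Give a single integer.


Step 0: N_Z=1, N_B=3, L=4
Step 1: N_Z=4, N_B=1, L=5
Step 2: N_Z=5, N_B=4, L=9

Answer: 9


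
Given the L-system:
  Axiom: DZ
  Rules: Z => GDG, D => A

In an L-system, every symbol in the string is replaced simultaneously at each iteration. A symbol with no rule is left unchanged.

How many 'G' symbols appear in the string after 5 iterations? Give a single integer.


Step 0: DZ  (0 'G')
Step 1: AGDG  (2 'G')
Step 2: AGAG  (2 'G')
Step 3: AGAG  (2 'G')
Step 4: AGAG  (2 'G')
Step 5: AGAG  (2 'G')

Answer: 2


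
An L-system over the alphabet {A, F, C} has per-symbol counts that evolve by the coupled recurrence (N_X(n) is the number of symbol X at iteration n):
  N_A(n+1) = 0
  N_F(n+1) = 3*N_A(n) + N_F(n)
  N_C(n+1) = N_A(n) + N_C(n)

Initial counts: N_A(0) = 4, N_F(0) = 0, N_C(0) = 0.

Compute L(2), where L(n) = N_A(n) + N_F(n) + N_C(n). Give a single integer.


Answer: 16

Derivation:
Step 0: N_A=4, N_F=0, N_C=0, L=4
Step 1: N_A=0, N_F=12, N_C=4, L=16
Step 2: N_A=0, N_F=12, N_C=4, L=16


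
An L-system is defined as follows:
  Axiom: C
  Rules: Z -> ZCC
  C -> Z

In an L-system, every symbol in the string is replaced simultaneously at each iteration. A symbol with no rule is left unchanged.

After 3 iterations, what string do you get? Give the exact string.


Step 0: C
Step 1: Z
Step 2: ZCC
Step 3: ZCCZZ

Answer: ZCCZZ


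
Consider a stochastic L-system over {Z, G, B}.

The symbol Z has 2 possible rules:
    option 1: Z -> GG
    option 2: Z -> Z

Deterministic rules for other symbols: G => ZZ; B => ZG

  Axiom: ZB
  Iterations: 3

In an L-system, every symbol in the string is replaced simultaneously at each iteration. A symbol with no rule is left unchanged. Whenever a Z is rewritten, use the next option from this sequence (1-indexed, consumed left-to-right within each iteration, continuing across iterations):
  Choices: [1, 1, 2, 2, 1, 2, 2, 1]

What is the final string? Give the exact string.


Step 0: ZB
Step 1: GGZG  (used choices [1])
Step 2: ZZZZGGZZ  (used choices [1])
Step 3: ZZGGZZZZZZGG  (used choices [2, 2, 1, 2, 2, 1])

Answer: ZZGGZZZZZZGG


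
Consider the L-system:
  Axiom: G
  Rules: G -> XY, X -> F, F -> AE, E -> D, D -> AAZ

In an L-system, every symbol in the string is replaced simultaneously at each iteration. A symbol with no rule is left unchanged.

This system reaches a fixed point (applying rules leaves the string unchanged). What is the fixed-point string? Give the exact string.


Step 0: G
Step 1: XY
Step 2: FY
Step 3: AEY
Step 4: ADY
Step 5: AAAZY
Step 6: AAAZY  (unchanged — fixed point at step 5)

Answer: AAAZY


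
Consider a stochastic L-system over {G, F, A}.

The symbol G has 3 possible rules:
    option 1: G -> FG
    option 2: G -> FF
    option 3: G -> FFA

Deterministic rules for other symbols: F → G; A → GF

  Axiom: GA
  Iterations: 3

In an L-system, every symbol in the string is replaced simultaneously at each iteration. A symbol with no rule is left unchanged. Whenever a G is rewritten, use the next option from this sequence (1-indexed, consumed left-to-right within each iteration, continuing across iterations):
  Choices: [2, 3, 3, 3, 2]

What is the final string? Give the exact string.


Answer: FFAFFAGGGFFF

Derivation:
Step 0: GA
Step 1: FFGF  (used choices [2])
Step 2: GGFFAG  (used choices [3])
Step 3: FFAFFAGGGFFF  (used choices [3, 3, 2])


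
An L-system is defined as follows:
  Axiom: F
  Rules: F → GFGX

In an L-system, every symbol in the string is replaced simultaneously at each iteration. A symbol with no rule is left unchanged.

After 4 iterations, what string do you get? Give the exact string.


Answer: GGGGFGXGXGXGX

Derivation:
Step 0: F
Step 1: GFGX
Step 2: GGFGXGX
Step 3: GGGFGXGXGX
Step 4: GGGGFGXGXGXGX


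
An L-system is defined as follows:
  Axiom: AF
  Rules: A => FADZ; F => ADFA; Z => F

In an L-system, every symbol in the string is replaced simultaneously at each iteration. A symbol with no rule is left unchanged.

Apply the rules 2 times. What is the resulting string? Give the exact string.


Answer: ADFAFADZDFFADZDADFAFADZ

Derivation:
Step 0: AF
Step 1: FADZADFA
Step 2: ADFAFADZDFFADZDADFAFADZ


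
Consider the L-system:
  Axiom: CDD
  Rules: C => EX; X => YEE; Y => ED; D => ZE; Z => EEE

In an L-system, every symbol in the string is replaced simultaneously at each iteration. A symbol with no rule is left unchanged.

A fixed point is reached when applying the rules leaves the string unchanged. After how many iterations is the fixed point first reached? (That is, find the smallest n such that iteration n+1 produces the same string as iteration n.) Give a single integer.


Step 0: CDD
Step 1: EXZEZE
Step 2: EYEEEEEEEEEE
Step 3: EEDEEEEEEEEEE
Step 4: EEZEEEEEEEEEEE
Step 5: EEEEEEEEEEEEEEEE
Step 6: EEEEEEEEEEEEEEEE  (unchanged — fixed point at step 5)

Answer: 5


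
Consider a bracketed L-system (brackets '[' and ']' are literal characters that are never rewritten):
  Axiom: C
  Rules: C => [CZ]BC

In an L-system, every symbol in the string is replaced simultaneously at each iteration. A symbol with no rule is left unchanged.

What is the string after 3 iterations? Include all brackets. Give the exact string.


Answer: [[[CZ]BCZ]B[CZ]BCZ]B[[CZ]BCZ]B[CZ]BC

Derivation:
Step 0: C
Step 1: [CZ]BC
Step 2: [[CZ]BCZ]B[CZ]BC
Step 3: [[[CZ]BCZ]B[CZ]BCZ]B[[CZ]BCZ]B[CZ]BC


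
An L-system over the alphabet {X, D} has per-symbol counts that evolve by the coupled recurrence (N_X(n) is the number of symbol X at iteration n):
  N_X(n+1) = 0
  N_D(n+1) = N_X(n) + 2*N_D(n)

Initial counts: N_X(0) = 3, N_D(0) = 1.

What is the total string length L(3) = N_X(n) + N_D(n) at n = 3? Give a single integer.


Answer: 20

Derivation:
Step 0: N_X=3, N_D=1, L=4
Step 1: N_X=0, N_D=5, L=5
Step 2: N_X=0, N_D=10, L=10
Step 3: N_X=0, N_D=20, L=20
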